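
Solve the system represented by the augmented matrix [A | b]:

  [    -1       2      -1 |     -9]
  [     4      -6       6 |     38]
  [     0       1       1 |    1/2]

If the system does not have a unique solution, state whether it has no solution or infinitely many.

no solution

Row-reduce:
R1 ← R1 / (-1).
R2 ← R2 − 4·R1.
R2 ← R2 / (2).
R1 ← R1 + 2·R2.
R3 ← R3 − 1·R2.
Row 3 reduces to 0 = -1/2, a contradiction. The system is inconsistent.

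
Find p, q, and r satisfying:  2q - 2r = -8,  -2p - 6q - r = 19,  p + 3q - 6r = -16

p = -1, q = -3, r = 1

Row-reduce the augmented matrix:
Swap R1 and R2.
R1 ← R1 / (-2).
R3 ← R3 − 1·R1.
R2 ← R2 / (2).
R1 ← R1 − 3·R2.
R3 ← R3 / (-13/2).
R1 ← R1 − 7/2·R3.
R2 ← R2 + 1·R3.
Reading off the reduced rows gives p = -1, q = -3, r = 1.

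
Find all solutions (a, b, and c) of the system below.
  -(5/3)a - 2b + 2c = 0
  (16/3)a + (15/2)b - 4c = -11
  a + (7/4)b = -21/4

Row-reduce:
R1 ← R1 / (-5/3).
R2 ← R2 − 16/3·R1.
R3 ← R3 − 1·R1.
R2 ← R2 / (11/10).
R1 ← R1 − 6/5·R2.
R3 ← R3 − 11/20·R2.
Row 3 reduces to 0 = 1/4, a contradiction. The system is inconsistent.

no solution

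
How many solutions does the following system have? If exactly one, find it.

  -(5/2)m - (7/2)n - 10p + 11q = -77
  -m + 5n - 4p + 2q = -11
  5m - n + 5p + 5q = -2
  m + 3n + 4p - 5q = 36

no solution

Row-reduce:
R1 ← R1 / (-5/2).
R2 ← R2 + 1·R1.
R3 ← R3 − 5·R1.
R4 ← R4 − 1·R1.
R2 ← R2 / (32/5).
R1 ← R1 − 7/5·R2.
R3 ← R3 + 8·R2.
R4 ← R4 − 8/5·R2.
R3 ← R3 / (-15).
R1 ← R1 − 4·R3.
Row 4 reduces to 0 = 1/4, a contradiction. The system is inconsistent.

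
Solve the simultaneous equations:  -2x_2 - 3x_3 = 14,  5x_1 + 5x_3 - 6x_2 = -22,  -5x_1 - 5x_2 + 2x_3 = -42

x_1 = 4, x_2 = 2, x_3 = -6

Row-reduce the augmented matrix:
Swap R1 and R2.
R1 ← R1 / (5).
R3 ← R3 + 5·R1.
R2 ← R2 / (-2).
R1 ← R1 + 6/5·R2.
R3 ← R3 + 11·R2.
R3 ← R3 / (47/2).
R1 ← R1 − 14/5·R3.
R2 ← R2 − 3/2·R3.
Reading off the reduced rows gives x_1 = 4, x_2 = 2, x_3 = -6.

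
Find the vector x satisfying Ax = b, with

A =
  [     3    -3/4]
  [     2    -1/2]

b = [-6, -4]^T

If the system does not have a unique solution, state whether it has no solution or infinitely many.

infinitely many solutions

Row-reduce:
R1 ← R1 / (3).
R2 ← R2 − 2·R1.
Rank is 1 with 2 unknowns, leaving x_2 free.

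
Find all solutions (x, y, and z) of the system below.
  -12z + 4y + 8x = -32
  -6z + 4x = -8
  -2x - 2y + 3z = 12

infinitely many solutions

Row-reduce:
R1 ← R1 / (8).
R2 ← R2 − 4·R1.
R3 ← R3 + 2·R1.
R2 ← R2 / (-2).
R1 ← R1 − 1/2·R2.
R3 ← R3 + 1·R2.
Rank is 2 with 3 unknowns, leaving z free.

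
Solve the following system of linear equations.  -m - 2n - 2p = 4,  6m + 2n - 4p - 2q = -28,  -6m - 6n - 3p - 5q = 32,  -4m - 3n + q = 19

Row-reduce:
R1 ← R1 / (-1).
R2 ← R2 − 6·R1.
R3 ← R3 + 6·R1.
R4 ← R4 + 4·R1.
R2 ← R2 / (-10).
R1 ← R1 − 2·R2.
R3 ← R3 − 6·R2.
R4 ← R4 − 5·R2.
R3 ← R3 / (-3/5).
R1 ← R1 + 6/5·R3.
R2 ← R2 − 8/5·R3.
Row 4 reduces to 0 = 1, a contradiction. The system is inconsistent.

no solution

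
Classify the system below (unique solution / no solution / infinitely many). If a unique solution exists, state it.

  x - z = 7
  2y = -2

Row-reduce:
R2 ← R2 / (2).
Rank is 2 with 3 unknowns, leaving z free.

infinitely many solutions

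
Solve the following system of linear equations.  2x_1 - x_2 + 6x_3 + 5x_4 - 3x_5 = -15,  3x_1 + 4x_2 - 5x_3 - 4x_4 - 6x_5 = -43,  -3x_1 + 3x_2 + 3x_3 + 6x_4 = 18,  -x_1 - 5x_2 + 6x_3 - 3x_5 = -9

Row-reduce:
R1 ← R1 / (2).
R2 ← R2 − 3·R1.
R3 ← R3 + 3·R1.
R4 ← R4 + 1·R1.
R2 ← R2 / (11/2).
R1 ← R1 + 1/2·R2.
R3 ← R3 − 3/2·R2.
R4 ← R4 + 11/2·R2.
R3 ← R3 / (174/11).
R1 ← R1 − 19/11·R3.
R2 ← R2 + 28/11·R3.
R4 ← R4 + 5·R3.
R4 ← R4 / (-217/58).
R1 ← R1 + 21/58·R4.
R2 ← R2 − 17/29·R4.
R3 ← R3 − 61/58·R4.
Rank is 4 with 5 unknowns, leaving x_5 free.

infinitely many solutions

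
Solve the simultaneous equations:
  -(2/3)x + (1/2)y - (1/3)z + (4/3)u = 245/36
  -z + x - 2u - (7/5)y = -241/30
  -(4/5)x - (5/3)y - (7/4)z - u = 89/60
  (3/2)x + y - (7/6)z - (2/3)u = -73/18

x = -3, y = 1/2, z = -5/3, u = 3

Row-reduce the augmented matrix:
R1 ← R1 / (-2/3).
R2 ← R2 − 1·R1.
R3 ← R3 + 4/5·R1.
R4 ← R4 − 3/2·R1.
R2 ← R2 / (-13/20).
R1 ← R1 + 3/4·R2.
R3 ← R3 + 34/15·R2.
R4 ← R4 − 17/8·R2.
R3 ← R3 / (1009/260).
R1 ← R1 − 29/13·R3.
R2 ← R2 − 30/13·R3.
R4 ← R4 + 266/39·R3.
R4 ← R4 / (-6769/3027).
R1 ← R1 + 510/1009·R4.
R2 ← R2 − 1560/1009·R4.
R3 ← R3 + 676/1009·R4.
Reading off the reduced rows gives x = -3, y = 1/2, z = -5/3, u = 3.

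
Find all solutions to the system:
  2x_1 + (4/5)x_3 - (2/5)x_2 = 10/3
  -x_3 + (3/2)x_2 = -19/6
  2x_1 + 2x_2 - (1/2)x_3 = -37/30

x_1 = 4/5, x_2 = -1, x_3 = 5/3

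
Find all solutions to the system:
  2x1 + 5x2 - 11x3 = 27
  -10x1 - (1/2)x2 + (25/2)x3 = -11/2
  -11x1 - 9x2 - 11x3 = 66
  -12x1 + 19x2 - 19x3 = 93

no solution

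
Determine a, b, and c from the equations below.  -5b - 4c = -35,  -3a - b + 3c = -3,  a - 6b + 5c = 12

Row-reduce the augmented matrix:
Swap R1 and R2.
R1 ← R1 / (-3).
R3 ← R3 − 1·R1.
R2 ← R2 / (-5).
R1 ← R1 − 1/3·R2.
R3 ← R3 + 19/3·R2.
R3 ← R3 / (166/15).
R1 ← R1 + 19/15·R3.
R2 ← R2 − 4/5·R3.
Reading off the reduced rows gives a = 5, b = 3, c = 5.

a = 5, b = 3, c = 5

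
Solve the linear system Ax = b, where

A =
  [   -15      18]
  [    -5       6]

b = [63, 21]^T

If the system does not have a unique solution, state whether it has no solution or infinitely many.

infinitely many solutions

Row-reduce:
R1 ← R1 / (-15).
R2 ← R2 + 5·R1.
Rank is 1 with 2 unknowns, leaving x_2 free.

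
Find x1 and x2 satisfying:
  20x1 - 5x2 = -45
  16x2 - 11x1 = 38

Row-reduce the augmented matrix:
R1 ← R1 / (20).
R2 ← R2 + 11·R1.
R2 ← R2 / (53/4).
R1 ← R1 + 1/4·R2.
Reading off the reduced rows gives x1 = -2, x2 = 1.

x1 = -2, x2 = 1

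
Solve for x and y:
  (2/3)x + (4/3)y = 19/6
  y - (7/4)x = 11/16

From equation 2: y = 11/16 + 7/4·x.
Substitute into equation 1 and solve: x = 3/4.
Then y = 2.

x = 3/4, y = 2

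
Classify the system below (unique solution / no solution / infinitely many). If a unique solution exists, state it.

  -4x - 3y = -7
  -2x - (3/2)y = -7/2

infinitely many solutions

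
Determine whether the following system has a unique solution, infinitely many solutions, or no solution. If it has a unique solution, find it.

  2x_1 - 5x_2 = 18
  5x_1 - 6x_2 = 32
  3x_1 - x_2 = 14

x_1 = 4, x_2 = -2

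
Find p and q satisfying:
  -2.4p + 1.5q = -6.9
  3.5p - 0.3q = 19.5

Row-reduce the augmented matrix:
R1 ← R1 / (-12/5).
R2 ← R2 − 7/2·R1.
R2 ← R2 / (151/80).
R1 ← R1 + 5/8·R2.
Reading off the reduced rows gives p = 6, q = 5.

p = 6, q = 5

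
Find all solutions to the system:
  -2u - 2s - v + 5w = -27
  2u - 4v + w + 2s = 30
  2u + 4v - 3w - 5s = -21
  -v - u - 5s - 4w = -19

Row-reduce the augmented matrix:
R1 ← R1 / (-2).
R2 ← R2 − 2·R1.
R3 ← R3 − 2·R1.
R4 ← R4 + 1·R1.
R2 ← R2 / (-5).
R1 ← R1 − 1/2·R2.
R3 ← R3 − 3·R2.
R4 ← R4 + 1/2·R2.
R3 ← R3 / (28/5).
R1 ← R1 + 19/10·R3.
R2 ← R2 + 6/5·R3.
R4 ← R4 + 71/10·R3.
R4 ← R4 / (-103/8).
R1 ← R1 + 11/8·R4.
R2 ← R2 + 3/2·R4.
R3 ← R3 + 5/4·R4.
Reading off the reduced rows gives u = 5, v = -3, w = -2, s = 5.

u = 5, v = -3, w = -2, s = 5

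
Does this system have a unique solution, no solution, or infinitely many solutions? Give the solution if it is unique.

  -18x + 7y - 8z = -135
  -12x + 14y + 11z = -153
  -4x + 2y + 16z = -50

Row-reduce the augmented matrix:
R1 ← R1 / (-18).
R2 ← R2 + 12·R1.
R3 ← R3 + 4·R1.
R2 ← R2 / (28/3).
R1 ← R1 + 7/18·R2.
R3 ← R3 − 4/9·R2.
R3 ← R3 / (17).
R1 ← R1 − 9/8·R3.
R2 ← R2 − 7/4·R3.
Reading off the reduced rows gives x = 6, y = -5, z = -1.

x = 6, y = -5, z = -1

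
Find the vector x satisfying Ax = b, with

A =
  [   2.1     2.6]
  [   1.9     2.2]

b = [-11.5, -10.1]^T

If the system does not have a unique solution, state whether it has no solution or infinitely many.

x_1 = -3, x_2 = -2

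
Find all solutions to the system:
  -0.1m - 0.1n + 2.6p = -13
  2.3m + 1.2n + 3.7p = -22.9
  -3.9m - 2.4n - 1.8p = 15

m = -4, n = 4, p = -5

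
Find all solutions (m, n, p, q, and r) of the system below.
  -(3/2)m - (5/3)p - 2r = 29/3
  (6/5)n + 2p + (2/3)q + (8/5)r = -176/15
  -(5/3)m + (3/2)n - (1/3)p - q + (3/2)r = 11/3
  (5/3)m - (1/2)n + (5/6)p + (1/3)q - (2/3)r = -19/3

infinitely many solutions

Row-reduce:
R1 ← R1 / (-3/2).
R3 ← R3 + 5/3·R1.
R4 ← R4 − 5/3·R1.
R2 ← R2 / (6/5).
R3 ← R3 − 3/2·R2.
R4 ← R4 + 1/2·R2.
R3 ← R3 / (-53/54).
R1 ← R1 − 10/9·R3.
R2 ← R2 − 5/3·R3.
R4 ← R4 + 5/27·R3.
R4 ← R4 / (913/954).
R1 ← R1 + 110/53·R4.
R2 ← R2 + 1220/477·R4.
R3 ← R3 − 99/53·R4.
Rank is 4 with 5 unknowns, leaving r free.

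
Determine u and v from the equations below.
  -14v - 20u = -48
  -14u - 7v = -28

Row-reduce the augmented matrix:
R1 ← R1 / (-20).
R2 ← R2 + 14·R1.
R2 ← R2 / (14/5).
R1 ← R1 − 7/10·R2.
Reading off the reduced rows gives u = 1, v = 2.

u = 1, v = 2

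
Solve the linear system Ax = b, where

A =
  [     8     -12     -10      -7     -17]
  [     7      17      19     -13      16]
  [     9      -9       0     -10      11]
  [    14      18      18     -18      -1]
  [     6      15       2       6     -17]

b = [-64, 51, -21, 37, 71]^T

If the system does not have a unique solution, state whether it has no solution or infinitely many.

Row-reduce the augmented matrix:
R1 ← R1 / (8).
R2 ← R2 − 7·R1.
R3 ← R3 − 9·R1.
R4 ← R4 − 14·R1.
R5 ← R5 − 6·R1.
R2 ← R2 / (55/2).
R1 ← R1 + 3/2·R2.
R3 ← R3 − 9/2·R2.
R4 ← R4 − 39·R2.
R5 ← R5 − 24·R2.
R3 ← R3 / (369/55).
R1 ← R1 − 29/110·R3.
R2 ← R2 − 111/110·R3.
R4 ← R4 + 212/55·R3.
R5 ← R5 + 1619/110·R3.
R4 ← R4 / (1264/369).
R1 ← R1 + 1787/1476·R4.
R2 ← R2 + 49/492·R4.
R3 ← R3 + 55/369·R4.
R5 ← R5 − 22223/1476·R4.
R5 ← R5 / (134407/5056).
R1 ← R1 + 8339/5056·R5.
R2 ← R2 + 13483/5056·R5.
R3 ← R3 − 4689/1264·R5.
R4 ← R4 + 233/1264·R5.
Reading off the reduced rows gives x_1 = 4, x_2 = 2, x_3 = 2, x_4 = 5, x_5 = 1.

x_1 = 4, x_2 = 2, x_3 = 2, x_4 = 5, x_5 = 1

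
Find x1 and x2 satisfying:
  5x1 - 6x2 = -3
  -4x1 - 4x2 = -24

Row-reduce the augmented matrix:
R1 ← R1 / (5).
R2 ← R2 + 4·R1.
R2 ← R2 / (-44/5).
R1 ← R1 + 6/5·R2.
Reading off the reduced rows gives x1 = 3, x2 = 3.

x1 = 3, x2 = 3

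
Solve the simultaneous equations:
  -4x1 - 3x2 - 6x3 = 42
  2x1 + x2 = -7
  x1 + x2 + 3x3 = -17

no solution

Row-reduce:
R1 ← R1 / (-4).
R2 ← R2 − 2·R1.
R3 ← R3 − 1·R1.
R2 ← R2 / (-1/2).
R1 ← R1 − 3/4·R2.
R3 ← R3 − 1/4·R2.
Row 3 reduces to 0 = 1/2, a contradiction. The system is inconsistent.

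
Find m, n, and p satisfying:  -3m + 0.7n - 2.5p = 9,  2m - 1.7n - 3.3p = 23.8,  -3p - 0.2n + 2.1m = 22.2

m = 2, n = 0, p = -6

Row-reduce the augmented matrix:
R1 ← R1 / (-3).
R2 ← R2 − 2·R1.
R3 ← R3 − 21/10·R1.
R2 ← R2 / (-37/30).
R1 ← R1 + 7/30·R2.
R3 ← R3 − 29/100·R2.
R3 ← R3 / (-5474/925).
R1 ← R1 − 328/185·R3.
R2 ← R2 − 149/37·R3.
Reading off the reduced rows gives m = 2, n = 0, p = -6.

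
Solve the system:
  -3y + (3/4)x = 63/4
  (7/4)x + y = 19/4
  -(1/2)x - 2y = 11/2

Row-reduce the augmented matrix:
R1 ← R1 / (3/4).
R2 ← R2 − 7/4·R1.
R3 ← R3 + 1/2·R1.
R2 ← R2 / (8).
R1 ← R1 + 4·R2.
R3 ← R3 + 4·R2.
R3 reduces to 0 = 0, so the extra equation is consistent.
Reading off the reduced rows gives x = 5, y = -4.

x = 5, y = -4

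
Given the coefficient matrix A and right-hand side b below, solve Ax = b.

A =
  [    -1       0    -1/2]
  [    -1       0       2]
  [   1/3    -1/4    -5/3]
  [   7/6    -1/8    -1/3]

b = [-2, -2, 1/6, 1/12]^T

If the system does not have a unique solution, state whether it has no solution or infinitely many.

no solution

Row-reduce:
R1 ← R1 / (-1).
R2 ← R2 + 1·R1.
R3 ← R3 − 1/3·R1.
R4 ← R4 − 7/6·R1.
Swap R2 and R3.
R2 ← R2 / (-1/4).
R4 ← R4 + 1/8·R2.
R3 ← R3 / (5/2).
R1 ← R1 − 1/2·R3.
R2 ← R2 − 22/3·R3.
Row 4 reduces to 0 = -2, a contradiction. The system is inconsistent.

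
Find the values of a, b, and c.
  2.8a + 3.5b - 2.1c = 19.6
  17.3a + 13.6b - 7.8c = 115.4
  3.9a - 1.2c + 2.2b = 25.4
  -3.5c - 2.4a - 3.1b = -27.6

a = 6, b = 2, c = 2

Row-reduce the augmented matrix:
R1 ← R1 / (14/5).
R2 ← R2 − 173/10·R1.
R3 ← R3 − 39/10·R1.
R4 ← R4 + 12/5·R1.
R2 ← R2 / (-321/40).
R1 ← R1 − 5/4·R2.
R3 ← R3 + 107/40·R2.
R4 ← R4 + 1/10·R2.
Swap R3 and R4.
R3 ← R3 / (-574/107).
R1 ← R1 − 6/107·R3.
R2 ← R2 + 69/107·R3.
R4 reduces to 0 = 0, so the extra equation is consistent.
Reading off the reduced rows gives a = 6, b = 2, c = 2.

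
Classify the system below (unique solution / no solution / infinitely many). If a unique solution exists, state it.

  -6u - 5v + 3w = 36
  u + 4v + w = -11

infinitely many solutions

Row-reduce:
R1 ← R1 / (-6).
R2 ← R2 − 1·R1.
R2 ← R2 / (19/6).
R1 ← R1 − 5/6·R2.
Rank is 2 with 3 unknowns, leaving w free.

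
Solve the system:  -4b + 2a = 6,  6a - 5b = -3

Row-reduce the augmented matrix:
R1 ← R1 / (2).
R2 ← R2 − 6·R1.
R2 ← R2 / (7).
R1 ← R1 + 2·R2.
Reading off the reduced rows gives a = -3, b = -3.

a = -3, b = -3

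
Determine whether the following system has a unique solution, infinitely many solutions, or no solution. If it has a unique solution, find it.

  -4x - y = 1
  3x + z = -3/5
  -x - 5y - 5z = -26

Row-reduce the augmented matrix:
R1 ← R1 / (-4).
R2 ← R2 − 3·R1.
R3 ← R3 + 1·R1.
R2 ← R2 / (-3/4).
R1 ← R1 − 1/4·R2.
R3 ← R3 + 19/4·R2.
R3 ← R3 / (-34/3).
R1 ← R1 − 1/3·R3.
R2 ← R2 + 4/3·R3.
Reading off the reduced rows gives x = -1, y = 3, z = 12/5.

x = -1, y = 3, z = 12/5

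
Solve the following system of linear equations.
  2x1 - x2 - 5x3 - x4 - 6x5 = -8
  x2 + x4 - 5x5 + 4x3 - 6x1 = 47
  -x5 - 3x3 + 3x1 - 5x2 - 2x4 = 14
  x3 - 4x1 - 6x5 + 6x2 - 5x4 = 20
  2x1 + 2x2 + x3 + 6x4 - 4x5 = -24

x1 = -3, x2 = -6, x3 = 6, x4 = -4, x5 = -3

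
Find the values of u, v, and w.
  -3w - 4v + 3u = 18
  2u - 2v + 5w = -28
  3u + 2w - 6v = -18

u = 4, v = 3, w = -6

Row-reduce the augmented matrix:
R1 ← R1 / (3).
R2 ← R2 − 2·R1.
R3 ← R3 − 3·R1.
R2 ← R2 / (2/3).
R1 ← R1 + 4/3·R2.
R3 ← R3 + 2·R2.
R3 ← R3 / (26).
R1 ← R1 − 13·R3.
R2 ← R2 − 21/2·R3.
Reading off the reduced rows gives u = 4, v = 3, w = -6.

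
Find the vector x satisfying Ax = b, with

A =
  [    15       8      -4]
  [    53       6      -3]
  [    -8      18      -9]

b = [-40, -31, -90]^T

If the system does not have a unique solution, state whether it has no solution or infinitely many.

no solution

Row-reduce:
R1 ← R1 / (15).
R2 ← R2 − 53·R1.
R3 ← R3 + 8·R1.
R2 ← R2 / (-334/15).
R1 ← R1 − 8/15·R2.
R3 ← R3 − 334/15·R2.
Row 3 reduces to 0 = -1, a contradiction. The system is inconsistent.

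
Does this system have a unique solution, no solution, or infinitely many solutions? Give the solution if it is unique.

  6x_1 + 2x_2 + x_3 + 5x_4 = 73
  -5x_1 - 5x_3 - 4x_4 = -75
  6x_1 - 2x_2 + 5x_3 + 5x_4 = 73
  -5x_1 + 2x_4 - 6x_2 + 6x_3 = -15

x_1 = 5, x_2 = 6, x_3 = 6, x_4 = 5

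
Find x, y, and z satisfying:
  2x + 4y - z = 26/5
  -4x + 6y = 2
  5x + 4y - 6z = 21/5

x = 1, y = 1, z = 4/5

Row-reduce the augmented matrix:
R1 ← R1 / (2).
R2 ← R2 + 4·R1.
R3 ← R3 − 5·R1.
R2 ← R2 / (14).
R1 ← R1 − 2·R2.
R3 ← R3 + 6·R2.
R3 ← R3 / (-61/14).
R1 ← R1 + 3/14·R3.
R2 ← R2 + 1/7·R3.
Reading off the reduced rows gives x = 1, y = 1, z = 4/5.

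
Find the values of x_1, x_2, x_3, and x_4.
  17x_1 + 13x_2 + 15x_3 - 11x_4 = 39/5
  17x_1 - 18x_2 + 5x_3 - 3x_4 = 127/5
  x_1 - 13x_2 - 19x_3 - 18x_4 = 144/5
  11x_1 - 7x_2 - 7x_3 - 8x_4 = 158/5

x_1 = 2, x_2 = 0, x_3 = -8/5, x_4 = 1/5

Row-reduce the augmented matrix:
R1 ← R1 / (17).
R2 ← R2 − 17·R1.
R3 ← R3 − 1·R1.
R4 ← R4 − 11·R1.
R2 ← R2 / (-31).
R1 ← R1 − 13/17·R2.
R3 ← R3 + 234/17·R2.
R4 ← R4 + 262/17·R2.
R3 ← R3 / (-8138/527).
R1 ← R1 − 335/527·R3.
R2 ← R2 − 10/31·R3.
R4 ← R4 + 6184/527·R3.
R4 ← R4 / (44865/4069).
R1 ← R1 + 10663/8138·R4.
R2 ← R2 + 2827/4069·R4.
R3 ← R3 − 11017/8138·R4.
Reading off the reduced rows gives x_1 = 2, x_2 = 0, x_3 = -8/5, x_4 = 1/5.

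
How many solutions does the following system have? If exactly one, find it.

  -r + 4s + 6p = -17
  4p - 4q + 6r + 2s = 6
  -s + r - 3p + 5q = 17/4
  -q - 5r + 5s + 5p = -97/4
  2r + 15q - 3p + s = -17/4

Row-reduce the augmented matrix:
R1 ← R1 / (6).
R2 ← R2 − 4·R1.
R3 ← R3 + 3·R1.
R4 ← R4 − 5·R1.
R5 ← R5 + 3·R1.
R2 ← R2 / (-4).
R3 ← R3 − 5·R2.
R4 ← R4 + 1·R2.
R5 ← R5 − 15·R2.
R3 ← R3 / (53/6).
R1 ← R1 + 1/6·R3.
R2 ← R2 + 5/3·R3.
R4 ← R4 + 35/6·R3.
R5 ← R5 − 53/2·R3.
R4 ← R4 / (103/53).
R1 ← R1 − 71/106·R4.
R2 ← R2 − 21/106·R4.
R3 ← R3 − 1/53·R4.
R5 reduces to 0 = 0, so the extra equation is consistent.
Reading off the reduced rows gives p = -3/2, q = -3/4, r = 2, s = -3/2.

p = -3/2, q = -3/4, r = 2, s = -3/2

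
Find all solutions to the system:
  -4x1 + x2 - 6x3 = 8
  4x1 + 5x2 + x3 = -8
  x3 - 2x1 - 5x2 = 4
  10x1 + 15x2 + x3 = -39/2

Row-reduce:
R1 ← R1 / (-4).
R2 ← R2 − 4·R1.
R3 ← R3 + 2·R1.
R4 ← R4 − 10·R1.
R2 ← R2 / (6).
R1 ← R1 + 1/4·R2.
R3 ← R3 + 11/2·R2.
R4 ← R4 − 35/2·R2.
R3 ← R3 / (-7/12).
R1 ← R1 − 31/24·R3.
R2 ← R2 + 5/6·R3.
R4 ← R4 − 7/12·R3.
Row 4 reduces to 0 = 1/2, a contradiction. The system is inconsistent.

no solution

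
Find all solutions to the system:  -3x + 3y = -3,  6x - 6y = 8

no solution

Row-reduce:
R1 ← R1 / (-3).
R2 ← R2 − 6·R1.
Row 2 reduces to 0 = 2, a contradiction. The system is inconsistent.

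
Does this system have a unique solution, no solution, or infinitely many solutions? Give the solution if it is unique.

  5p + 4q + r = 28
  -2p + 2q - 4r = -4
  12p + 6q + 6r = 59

no solution

Row-reduce:
R1 ← R1 / (5).
R2 ← R2 + 2·R1.
R3 ← R3 − 12·R1.
R2 ← R2 / (18/5).
R1 ← R1 − 4/5·R2.
R3 ← R3 + 18/5·R2.
Row 3 reduces to 0 = -1, a contradiction. The system is inconsistent.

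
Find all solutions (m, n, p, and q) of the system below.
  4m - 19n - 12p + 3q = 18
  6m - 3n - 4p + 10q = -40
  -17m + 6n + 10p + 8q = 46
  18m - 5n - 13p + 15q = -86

m = -6, n = 0, p = -4, q = -2

Row-reduce the augmented matrix:
R1 ← R1 / (4).
R2 ← R2 − 6·R1.
R3 ← R3 + 17·R1.
R4 ← R4 − 18·R1.
R2 ← R2 / (51/2).
R1 ← R1 + 19/4·R2.
R3 ← R3 + 299/4·R2.
R4 ← R4 − 161/2·R2.
R3 ← R3 / (2/51).
R1 ← R1 + 20/51·R3.
R2 ← R2 − 28/51·R3.
R4 ← R4 + 163/51·R3.
R4 ← R4 / (11957/4).
R1 ← R1 − 741/2·R4.
R2 ← R2 + 516·R4.
R3 ← R3 − 3761/4·R4.
Reading off the reduced rows gives m = -6, n = 0, p = -4, q = -2.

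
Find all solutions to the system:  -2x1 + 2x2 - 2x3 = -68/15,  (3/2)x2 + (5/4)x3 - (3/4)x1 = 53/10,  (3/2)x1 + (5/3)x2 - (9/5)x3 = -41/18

Row-reduce the augmented matrix:
R1 ← R1 / (-2).
R2 ← R2 + 3/4·R1.
R3 ← R3 − 3/2·R1.
R2 ← R2 / (3/4).
R1 ← R1 + 1·R2.
R3 ← R3 − 19/6·R2.
R3 ← R3 / (-1057/90).
R1 ← R1 − 11/3·R3.
R2 ← R2 − 8/3·R3.
Reading off the reduced rows gives x1 = 3/5, x2 = 4/3, x3 = 3.

x1 = 3/5, x2 = 4/3, x3 = 3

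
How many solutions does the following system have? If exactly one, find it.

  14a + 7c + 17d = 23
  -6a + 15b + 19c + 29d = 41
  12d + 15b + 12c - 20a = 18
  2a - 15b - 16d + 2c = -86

infinitely many solutions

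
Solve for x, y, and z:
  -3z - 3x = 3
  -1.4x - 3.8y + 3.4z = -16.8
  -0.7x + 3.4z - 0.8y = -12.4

x = 2, y = 1, z = -3

Row-reduce the augmented matrix:
R1 ← R1 / (-3).
R2 ← R2 + 7/5·R1.
R3 ← R3 + 7/10·R1.
R2 ← R2 / (-19/5).
R3 ← R3 + 4/5·R2.
R3 ← R3 / (587/190).
R1 ← R1 − 1·R3.
R2 ← R2 + 24/19·R3.
Reading off the reduced rows gives x = 2, y = 1, z = -3.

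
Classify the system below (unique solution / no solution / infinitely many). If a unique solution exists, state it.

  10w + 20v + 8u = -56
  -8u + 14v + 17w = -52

infinitely many solutions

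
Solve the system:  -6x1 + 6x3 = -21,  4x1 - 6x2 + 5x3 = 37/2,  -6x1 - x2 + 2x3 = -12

Row-reduce the augmented matrix:
R1 ← R1 / (-6).
R2 ← R2 − 4·R1.
R3 ← R3 + 6·R1.
R2 ← R2 / (-6).
R3 ← R3 + 1·R2.
R3 ← R3 / (-11/2).
R1 ← R1 + 1·R3.
R2 ← R2 + 3/2·R3.
Reading off the reduced rows gives x1 = 2, x2 = -3, x3 = -3/2.

x1 = 2, x2 = -3, x3 = -3/2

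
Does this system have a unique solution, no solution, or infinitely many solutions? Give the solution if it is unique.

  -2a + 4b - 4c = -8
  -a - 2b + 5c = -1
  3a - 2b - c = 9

infinitely many solutions

Row-reduce:
R1 ← R1 / (-2).
R2 ← R2 + 1·R1.
R3 ← R3 − 3·R1.
R2 ← R2 / (-4).
R1 ← R1 + 2·R2.
R3 ← R3 − 4·R2.
Rank is 2 with 3 unknowns, leaving c free.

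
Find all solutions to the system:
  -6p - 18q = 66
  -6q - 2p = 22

infinitely many solutions

Row-reduce:
R1 ← R1 / (-6).
R2 ← R2 + 2·R1.
Rank is 1 with 2 unknowns, leaving q free.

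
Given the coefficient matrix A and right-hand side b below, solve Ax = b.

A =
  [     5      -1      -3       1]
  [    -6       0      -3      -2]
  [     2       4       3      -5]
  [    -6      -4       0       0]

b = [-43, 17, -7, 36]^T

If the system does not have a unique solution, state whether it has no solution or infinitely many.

Row-reduce the augmented matrix:
R1 ← R1 / (5).
R2 ← R2 + 6·R1.
R3 ← R3 − 2·R1.
R4 ← R4 + 6·R1.
R2 ← R2 / (-6/5).
R1 ← R1 + 1/5·R2.
R3 ← R3 − 22/5·R2.
R4 ← R4 + 26/5·R2.
R3 ← R3 / (-20).
R1 ← R1 − 1/2·R3.
R2 ← R2 − 11/2·R3.
R4 ← R4 − 25·R3.
R4 ← R4 / (-23/4).
R1 ← R1 − 1/8·R4.
R2 ← R2 + 13/8·R4.
R3 ← R3 − 5/12·R4.
Reading off the reduced rows gives x_1 = -6, x_2 = 0, x_3 = 5, x_4 = 2.

x_1 = -6, x_2 = 0, x_3 = 5, x_4 = 2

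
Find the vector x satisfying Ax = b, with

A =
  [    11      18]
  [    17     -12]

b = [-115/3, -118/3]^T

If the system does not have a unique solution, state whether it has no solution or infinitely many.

Row-reduce the augmented matrix:
R1 ← R1 / (11).
R2 ← R2 − 17·R1.
R2 ← R2 / (-438/11).
R1 ← R1 − 18/11·R2.
Reading off the reduced rows gives x_1 = -8/3, x_2 = -1/2.

x_1 = -8/3, x_2 = -1/2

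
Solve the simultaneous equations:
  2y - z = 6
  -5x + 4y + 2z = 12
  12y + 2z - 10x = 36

infinitely many solutions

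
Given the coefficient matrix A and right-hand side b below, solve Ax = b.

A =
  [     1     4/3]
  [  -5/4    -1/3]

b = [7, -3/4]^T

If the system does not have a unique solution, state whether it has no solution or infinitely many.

x_1 = -1, x_2 = 6

Row-reduce the augmented matrix:
R2 ← R2 + 5/4·R1.
R2 ← R2 / (4/3).
R1 ← R1 − 4/3·R2.
Reading off the reduced rows gives x_1 = -1, x_2 = 6.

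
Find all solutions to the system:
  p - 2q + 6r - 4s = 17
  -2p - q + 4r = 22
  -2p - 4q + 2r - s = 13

infinitely many solutions

Row-reduce:
R2 ← R2 + 2·R1.
R3 ← R3 + 2·R1.
R2 ← R2 / (-5).
R1 ← R1 + 2·R2.
R3 ← R3 + 8·R2.
R3 ← R3 / (-58/5).
R1 ← R1 + 2/5·R3.
R2 ← R2 + 16/5·R3.
Rank is 3 with 4 unknowns, leaving s free.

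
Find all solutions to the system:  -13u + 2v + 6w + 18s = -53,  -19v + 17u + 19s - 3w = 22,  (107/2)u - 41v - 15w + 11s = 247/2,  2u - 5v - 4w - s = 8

infinitely many solutions

Row-reduce:
R1 ← R1 / (-13).
R2 ← R2 − 17·R1.
R3 ← R3 − 107/2·R1.
R4 ← R4 − 2·R1.
R2 ← R2 / (-213/13).
R1 ← R1 + 2/13·R2.
R3 ← R3 + 426/13·R2.
R4 ← R4 + 61/13·R2.
Swap R3 and R4.
R3 ← R3 / (-317/71).
R1 ← R1 + 36/71·R3.
R2 ← R2 + 21/71·R3.
Rank is 3 with 4 unknowns, leaving s free.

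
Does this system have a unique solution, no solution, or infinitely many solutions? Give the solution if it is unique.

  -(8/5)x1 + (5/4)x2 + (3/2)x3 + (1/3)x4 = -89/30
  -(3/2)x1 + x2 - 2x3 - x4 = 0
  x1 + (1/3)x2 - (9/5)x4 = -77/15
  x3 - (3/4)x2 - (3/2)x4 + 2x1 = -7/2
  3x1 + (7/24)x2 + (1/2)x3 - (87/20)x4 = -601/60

no solution

Row-reduce:
R1 ← R1 / (-8/5).
R2 ← R2 + 3/2·R1.
R3 ← R3 − 1·R1.
R4 ← R4 − 2·R1.
R5 ← R5 − 3·R1.
R2 ← R2 / (-11/64).
R1 ← R1 + 25/32·R2.
R3 ← R3 − 107/96·R2.
R4 ← R4 − 13/16·R2.
R5 ← R5 − 253/96·R2.
R3 ← R3 / (-698/33).
R1 ← R1 − 160/11·R3.
R2 ← R2 − 218/11·R3.
R4 ← R4 + 291/22·R3.
R5 ← R5 + 587/12·R3.
R4 ← R4 / (-20309/20940).
R1 ← R1 + 1246/1047·R4.
R2 ← R2 + 3193/1745·R4.
R3 ← R3 − 1667/3490·R4.
R5 ← R5 + 20309/41880·R4.
Row 5 reduces to 0 = 2, a contradiction. The system is inconsistent.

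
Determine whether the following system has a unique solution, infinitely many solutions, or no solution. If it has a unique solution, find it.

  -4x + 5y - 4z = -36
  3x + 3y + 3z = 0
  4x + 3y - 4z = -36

x = -1, y = -4, z = 5

Row-reduce the augmented matrix:
R1 ← R1 / (-4).
R2 ← R2 − 3·R1.
R3 ← R3 − 4·R1.
R2 ← R2 / (27/4).
R1 ← R1 + 5/4·R2.
R3 ← R3 − 8·R2.
R3 ← R3 / (-8).
R1 ← R1 − 1·R3.
Reading off the reduced rows gives x = -1, y = -4, z = 5.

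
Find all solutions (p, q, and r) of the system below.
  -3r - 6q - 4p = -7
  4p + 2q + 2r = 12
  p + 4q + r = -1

p = 4, q = -1, r = -1

Row-reduce the augmented matrix:
R1 ← R1 / (-4).
R2 ← R2 − 4·R1.
R3 ← R3 − 1·R1.
R2 ← R2 / (-4).
R1 ← R1 − 3/2·R2.
R3 ← R3 − 5/2·R2.
R3 ← R3 / (-3/8).
R1 ← R1 − 3/8·R3.
R2 ← R2 − 1/4·R3.
Reading off the reduced rows gives p = 4, q = -1, r = -1.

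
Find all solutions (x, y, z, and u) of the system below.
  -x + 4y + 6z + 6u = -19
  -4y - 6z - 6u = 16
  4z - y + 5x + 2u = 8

Row-reduce:
R1 ← R1 / (-1).
R3 ← R3 − 5·R1.
R2 ← R2 / (-4).
R1 ← R1 + 4·R2.
R3 ← R3 − 19·R2.
R3 ← R3 / (11/2).
R2 ← R2 − 3/2·R3.
Rank is 3 with 4 unknowns, leaving u free.

infinitely many solutions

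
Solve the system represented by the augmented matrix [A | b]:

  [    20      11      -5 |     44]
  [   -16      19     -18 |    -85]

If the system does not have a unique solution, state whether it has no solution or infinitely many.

infinitely many solutions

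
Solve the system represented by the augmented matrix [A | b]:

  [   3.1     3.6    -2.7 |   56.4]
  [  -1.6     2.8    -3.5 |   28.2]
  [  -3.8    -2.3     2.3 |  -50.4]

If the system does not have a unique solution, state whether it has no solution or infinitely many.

x_1 = 6, x_2 = 6, x_3 = -6

Row-reduce the augmented matrix:
R1 ← R1 / (31/10).
R2 ← R2 + 8/5·R1.
R3 ← R3 + 19/5·R1.
R2 ← R2 / (722/155).
R1 ← R1 − 36/31·R2.
R3 ← R3 − 131/62·R2.
R3 ← R3 / (17473/14440).
R1 ← R1 − 126/361·R3.
R2 ← R2 + 1517/1444·R3.
Reading off the reduced rows gives x_1 = 6, x_2 = 6, x_3 = -6.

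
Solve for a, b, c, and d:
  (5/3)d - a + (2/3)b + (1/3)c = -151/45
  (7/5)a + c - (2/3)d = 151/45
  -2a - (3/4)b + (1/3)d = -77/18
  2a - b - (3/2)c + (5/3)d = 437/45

a = 3, b = -2, c = -2/5, d = 2/3

Row-reduce the augmented matrix:
R1 ← R1 / (-1).
R2 ← R2 − 7/5·R1.
R3 ← R3 + 2·R1.
R4 ← R4 − 2·R1.
R2 ← R2 / (14/15).
R1 ← R1 + 2/3·R2.
R3 ← R3 + 25/12·R2.
R4 ← R4 − 1/3·R2.
R3 ← R3 / (73/28).
R1 ← R1 − 5/7·R3.
R2 ← R2 − 11/7·R3.
R4 ← R4 + 19/14·R3.
R4 ← R4 / (4187/876).
R1 ← R1 + 295/438·R4.
R2 ← R2 − 296/219·R4.
R3 ← R3 − 121/438·R4.
Reading off the reduced rows gives a = 3, b = -2, c = -2/5, d = 2/3.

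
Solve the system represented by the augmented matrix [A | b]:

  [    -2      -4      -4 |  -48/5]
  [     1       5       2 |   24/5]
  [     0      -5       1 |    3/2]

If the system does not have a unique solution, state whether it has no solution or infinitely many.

x_1 = 9/5, x_2 = 0, x_3 = 3/2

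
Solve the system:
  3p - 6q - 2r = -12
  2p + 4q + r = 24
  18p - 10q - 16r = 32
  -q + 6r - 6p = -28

p = 4, q = 4, r = 0

Row-reduce the augmented matrix:
R1 ← R1 / (3).
R2 ← R2 − 2·R1.
R3 ← R3 − 18·R1.
R4 ← R4 + 6·R1.
R2 ← R2 / (8).
R1 ← R1 + 2·R2.
R3 ← R3 − 26·R2.
R4 ← R4 + 13·R2.
R3 ← R3 / (-139/12).
R1 ← R1 + 1/12·R3.
R2 ← R2 − 7/24·R3.
R4 ← R4 − 139/24·R3.
R4 reduces to 0 = 0, so the extra equation is consistent.
Reading off the reduced rows gives p = 4, q = 4, r = 0.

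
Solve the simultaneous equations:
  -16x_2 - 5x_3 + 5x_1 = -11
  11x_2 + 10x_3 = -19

Row-reduce:
R1 ← R1 / (5).
R2 ← R2 / (11).
R1 ← R1 + 16/5·R2.
Rank is 2 with 3 unknowns, leaving x_3 free.

infinitely many solutions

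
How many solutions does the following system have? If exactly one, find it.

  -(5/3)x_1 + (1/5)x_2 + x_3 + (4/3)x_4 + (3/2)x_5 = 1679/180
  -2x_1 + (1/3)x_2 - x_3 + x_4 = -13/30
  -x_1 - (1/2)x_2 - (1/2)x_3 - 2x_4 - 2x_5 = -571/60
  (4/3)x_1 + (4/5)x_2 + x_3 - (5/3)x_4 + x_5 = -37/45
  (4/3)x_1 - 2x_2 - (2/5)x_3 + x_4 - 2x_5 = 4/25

x_1 = -1/4, x_2 = -2, x_3 = 13/5, x_4 = 7/3, x_5 = 12/5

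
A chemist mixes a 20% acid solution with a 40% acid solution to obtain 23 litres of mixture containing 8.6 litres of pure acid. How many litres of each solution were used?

litres of solution A: 3, litres of solution B: 20

Let a = litres of solution A, b = litres of solution B.
  a + b = 23
  (2/5)b + (1/5)a = 43/5
From equation 1: a = 23 − b.
Substitute into equation 2 and solve: b = 20.
Then a = 3.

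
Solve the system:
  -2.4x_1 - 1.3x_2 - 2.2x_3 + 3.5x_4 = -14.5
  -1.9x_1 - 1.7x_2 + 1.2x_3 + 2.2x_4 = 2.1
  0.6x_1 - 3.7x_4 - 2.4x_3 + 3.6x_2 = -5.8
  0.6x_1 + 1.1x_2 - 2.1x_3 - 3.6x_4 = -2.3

x_1 = 0, x_2 = -1, x_3 = 4, x_4 = -2

Row-reduce the augmented matrix:
R1 ← R1 / (-12/5).
R2 ← R2 + 19/10·R1.
R3 ← R3 − 3/5·R1.
R4 ← R4 − 3/5·R1.
R2 ← R2 / (-161/240).
R1 ← R1 − 13/24·R2.
R3 ← R3 − 131/40·R2.
R4 ← R4 − 31/40·R2.
R3 ← R3 / (9186/805).
R1 ← R1 − 530/161·R3.
R2 ← R2 + 706/161·R3.
R4 ← R4 − 241/322·R3.
R4 ← R4 / (-554173/183720).
R1 ← R1 + 2759/9186·R4.
R2 ← R2 + 11993/9186·R4.
R3 ← R3 + 9035/18372·R4.
Reading off the reduced rows gives x_1 = 0, x_2 = -1, x_3 = 4, x_4 = -2.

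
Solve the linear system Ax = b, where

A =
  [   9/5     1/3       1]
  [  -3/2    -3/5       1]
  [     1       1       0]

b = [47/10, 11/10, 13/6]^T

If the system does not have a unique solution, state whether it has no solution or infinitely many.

x_1 = 2/3, x_2 = 3/2, x_3 = 3

Row-reduce the augmented matrix:
R1 ← R1 / (9/5).
R2 ← R2 + 3/2·R1.
R3 ← R3 − 1·R1.
R2 ← R2 / (-29/90).
R1 ← R1 − 5/27·R2.
R3 ← R3 − 22/27·R2.
R3 ← R3 / (355/87).
R1 ← R1 − 140/87·R3.
R2 ← R2 + 165/29·R3.
Reading off the reduced rows gives x_1 = 2/3, x_2 = 3/2, x_3 = 3.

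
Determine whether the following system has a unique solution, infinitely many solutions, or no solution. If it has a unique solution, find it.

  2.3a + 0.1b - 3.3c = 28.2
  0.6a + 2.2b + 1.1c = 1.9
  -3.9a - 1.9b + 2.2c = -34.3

Row-reduce the augmented matrix:
R1 ← R1 / (23/10).
R2 ← R2 − 3/5·R1.
R3 ← R3 + 39/10·R1.
R2 ← R2 / (50/23).
R1 ← R1 − 1/23·R2.
R3 ← R3 + 199/115·R2.
R3 ← R3 / (-4587/2500).
R1 ← R1 + 737/500·R3.
R2 ← R2 − 451/500·R3.
Reading off the reduced rows gives a = 5, b = 2, c = -5.

a = 5, b = 2, c = -5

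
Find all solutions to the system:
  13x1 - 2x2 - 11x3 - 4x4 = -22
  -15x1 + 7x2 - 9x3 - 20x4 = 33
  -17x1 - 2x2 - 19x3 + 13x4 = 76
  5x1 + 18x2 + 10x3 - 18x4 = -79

x1 = -3, x2 = -3, x3 = -1, x4 = 0

Row-reduce the augmented matrix:
R1 ← R1 / (13).
R2 ← R2 + 15·R1.
R3 ← R3 + 17·R1.
R4 ← R4 − 5·R1.
R2 ← R2 / (61/13).
R1 ← R1 + 2/13·R2.
R3 ← R3 + 60/13·R2.
R4 ← R4 − 244/13·R2.
R3 ← R3 / (-3338/61).
R1 ← R1 + 95/61·R3.
R2 ← R2 + 282/61·R3.
R4 ← R4 − 101·R3.
R4 ← R4 / (172413/3338).
R1 ← R1 + 2159/3338·R4.
R2 ← R2 + 6437/1669·R4.
R3 ← R3 − 1003/3338·R4.
Reading off the reduced rows gives x1 = -3, x2 = -3, x3 = -1, x4 = 0.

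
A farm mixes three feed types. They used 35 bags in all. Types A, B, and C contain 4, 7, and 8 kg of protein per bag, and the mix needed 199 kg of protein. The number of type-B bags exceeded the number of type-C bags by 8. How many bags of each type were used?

type-A bags: 17, type-B bags: 13, type-C bags: 5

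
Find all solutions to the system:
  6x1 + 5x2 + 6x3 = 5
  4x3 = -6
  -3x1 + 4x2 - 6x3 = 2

x1 = 7/3, x2 = 0, x3 = -3/2

Row-reduce the augmented matrix:
R1 ← R1 / (6).
R3 ← R3 + 3·R1.
Swap R2 and R3.
R2 ← R2 / (13/2).
R1 ← R1 − 5/6·R2.
R3 ← R3 / (4).
R1 ← R1 − 18/13·R3.
R2 ← R2 + 6/13·R3.
Reading off the reduced rows gives x1 = 7/3, x2 = 0, x3 = -3/2.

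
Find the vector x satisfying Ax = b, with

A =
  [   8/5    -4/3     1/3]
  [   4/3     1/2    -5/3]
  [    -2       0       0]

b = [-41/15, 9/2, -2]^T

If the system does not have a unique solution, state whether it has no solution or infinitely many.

Row-reduce the augmented matrix:
R1 ← R1 / (8/5).
R2 ← R2 − 4/3·R1.
R3 ← R3 + 2·R1.
R2 ← R2 / (29/18).
R1 ← R1 + 5/6·R2.
R3 ← R3 + 5/3·R2.
R3 ← R3 / (-185/116).
R1 ← R1 + 185/232·R3.
R2 ← R2 + 35/29·R3.
Reading off the reduced rows gives x_1 = 1, x_2 = 3, x_3 = -1.

x_1 = 1, x_2 = 3, x_3 = -1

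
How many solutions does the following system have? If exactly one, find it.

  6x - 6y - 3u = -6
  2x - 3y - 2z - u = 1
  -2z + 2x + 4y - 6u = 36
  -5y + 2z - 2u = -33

Row-reduce the augmented matrix:
R1 ← R1 / (6).
R2 ← R2 − 2·R1.
R3 ← R3 − 2·R1.
R2 ← R2 / (-1).
R1 ← R1 + 1·R2.
R3 ← R3 − 6·R2.
R4 ← R4 + 5·R2.
R3 ← R3 / (-14).
R1 ← R1 − 2·R3.
R2 ← R2 − 2·R3.
R4 ← R4 − 12·R3.
R4 ← R4 / (-44/7).
R1 ← R1 + 17/14·R4.
R2 ← R2 + 5/7·R4.
R3 ← R3 − 5/14·R4.
Reading off the reduced rows gives x = 4, y = 5, z = -4, u = 0.

x = 4, y = 5, z = -4, u = 0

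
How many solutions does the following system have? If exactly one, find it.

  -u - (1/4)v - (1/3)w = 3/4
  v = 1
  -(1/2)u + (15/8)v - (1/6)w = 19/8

infinitely many solutions

Row-reduce:
R1 ← R1 / (-1).
R3 ← R3 + 1/2·R1.
R1 ← R1 − 1/4·R2.
R3 ← R3 − 2·R2.
Rank is 2 with 3 unknowns, leaving w free.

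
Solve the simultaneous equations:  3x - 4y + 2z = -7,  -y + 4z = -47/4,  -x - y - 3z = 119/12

Row-reduce the augmented matrix:
R1 ← R1 / (3).
R3 ← R3 + 1·R1.
R2 ← R2 / (-1).
R1 ← R1 + 4/3·R2.
R3 ← R3 + 7/3·R2.
R3 ← R3 / (-35/3).
R1 ← R1 + 14/3·R3.
R2 ← R2 + 4·R3.
Reading off the reduced rows gives x = -2/3, y = -1/4, z = -3.

x = -2/3, y = -1/4, z = -3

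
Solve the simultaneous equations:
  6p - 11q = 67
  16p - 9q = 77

p = 2, q = -5

Row-reduce the augmented matrix:
R1 ← R1 / (6).
R2 ← R2 − 16·R1.
R2 ← R2 / (61/3).
R1 ← R1 + 11/6·R2.
Reading off the reduced rows gives p = 2, q = -5.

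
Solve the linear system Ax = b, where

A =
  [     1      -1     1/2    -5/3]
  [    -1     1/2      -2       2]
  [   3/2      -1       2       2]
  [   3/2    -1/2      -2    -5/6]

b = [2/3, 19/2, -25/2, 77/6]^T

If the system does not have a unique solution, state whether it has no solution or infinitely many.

x_1 = -1, x_2 = -3, x_3 = -6, x_4 = -1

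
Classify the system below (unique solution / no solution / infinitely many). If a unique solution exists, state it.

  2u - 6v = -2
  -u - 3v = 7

From equation 2: u = -7 − 3·v.
Substitute into equation 1 and solve: v = -1.
Then u = -4.

u = -4, v = -1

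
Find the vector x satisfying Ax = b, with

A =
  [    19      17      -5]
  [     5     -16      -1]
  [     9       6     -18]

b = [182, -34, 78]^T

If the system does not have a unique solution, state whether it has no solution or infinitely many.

x_1 = 6, x_2 = 4, x_3 = 0

Row-reduce the augmented matrix:
R1 ← R1 / (19).
R2 ← R2 − 5·R1.
R3 ← R3 − 9·R1.
R2 ← R2 / (-389/19).
R1 ← R1 − 17/19·R2.
R3 ← R3 + 39/19·R2.
R3 ← R3 / (-6093/389).
R1 ← R1 + 97/389·R3.
R2 ← R2 + 6/389·R3.
Reading off the reduced rows gives x_1 = 6, x_2 = 4, x_3 = 0.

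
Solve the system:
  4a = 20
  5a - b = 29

a = 5, b = -4

Row-reduce the augmented matrix:
R1 ← R1 / (4).
R2 ← R2 − 5·R1.
R2 ← R2 / (-1).
Reading off the reduced rows gives a = 5, b = -4.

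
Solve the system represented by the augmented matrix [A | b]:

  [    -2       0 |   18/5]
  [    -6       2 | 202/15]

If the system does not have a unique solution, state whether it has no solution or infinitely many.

Row-reduce the augmented matrix:
R1 ← R1 / (-2).
R2 ← R2 + 6·R1.
R2 ← R2 / (2).
Reading off the reduced rows gives x_1 = -9/5, x_2 = 4/3.

x_1 = -9/5, x_2 = 4/3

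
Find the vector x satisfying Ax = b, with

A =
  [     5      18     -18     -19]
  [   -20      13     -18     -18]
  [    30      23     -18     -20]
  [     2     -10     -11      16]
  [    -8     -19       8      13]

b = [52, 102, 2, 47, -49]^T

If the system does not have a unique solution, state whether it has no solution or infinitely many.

Row-reduce the augmented matrix:
R1 ← R1 / (5).
R2 ← R2 + 20·R1.
R3 ← R3 − 30·R1.
R4 ← R4 − 2·R1.
R5 ← R5 + 8·R1.
R2 ← R2 / (85).
R1 ← R1 − 18/5·R2.
R3 ← R3 + 85·R2.
R4 ← R4 + 86/5·R2.
R5 ← R5 − 49/5·R2.
Swap R3 and R4.
R3 ← R3 / (-1871/85).
R1 ← R1 − 18/85·R3.
R2 ← R2 + 18/17·R3.
R5 ← R5 + 886/85·R3.
Swap R4 and R5.
R4 ← R4 / (-16335/1871).
R1 ← R1 − 2107/9355·R4.
R2 ← R2 + 12406/9355·R4.
R3 ← R3 + 1946/9355·R4.
R5 reduces to 0 = 0, so the extra equation is consistent.
Reading off the reduced rows gives x_1 = -3, x_2 = 6, x_3 = -3, x_4 = 5.

x_1 = -3, x_2 = 6, x_3 = -3, x_4 = 5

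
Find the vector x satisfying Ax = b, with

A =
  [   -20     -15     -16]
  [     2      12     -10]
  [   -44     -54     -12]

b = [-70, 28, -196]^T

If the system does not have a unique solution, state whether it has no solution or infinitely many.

Row-reduce:
R1 ← R1 / (-20).
R2 ← R2 − 2·R1.
R3 ← R3 + 44·R1.
R2 ← R2 / (21/2).
R1 ← R1 − 3/4·R2.
R3 ← R3 + 21·R2.
Rank is 2 with 3 unknowns, leaving x_3 free.

infinitely many solutions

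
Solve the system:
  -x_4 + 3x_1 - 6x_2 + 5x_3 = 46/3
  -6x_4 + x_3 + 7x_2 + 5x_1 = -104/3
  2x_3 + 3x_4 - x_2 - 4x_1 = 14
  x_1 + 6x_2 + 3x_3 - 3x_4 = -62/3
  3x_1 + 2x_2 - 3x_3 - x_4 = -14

Row-reduce the augmented matrix:
R1 ← R1 / (3).
R2 ← R2 − 5·R1.
R3 ← R3 + 4·R1.
R4 ← R4 − 1·R1.
R5 ← R5 − 3·R1.
R2 ← R2 / (17).
R1 ← R1 + 2·R2.
R3 ← R3 + 9·R2.
R4 ← R4 − 8·R2.
R5 ← R5 − 8·R2.
R3 ← R3 / (244/51).
R1 ← R1 − 41/51·R3.
R2 ← R2 + 22/51·R3.
R4 ← R4 − 244/51·R3.
R5 ← R5 + 232/51·R3.
Swap R4 and R5.
R4 ← R4 / (88/61).
R1 ← R1 + 45/61·R4.
R2 ← R2 + 19/61·R4.
R3 ← R3 + 8/61·R4.
R5 reduces to 0 = 0, so the extra equation is consistent.
Reading off the reduced rows gives x_1 = -5/3, x_2 = -3, x_3 = 2/3, x_4 = 1.

x_1 = -5/3, x_2 = -3, x_3 = 2/3, x_4 = 1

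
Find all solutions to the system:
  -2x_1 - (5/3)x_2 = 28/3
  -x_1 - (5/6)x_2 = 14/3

infinitely many solutions

Row-reduce:
R1 ← R1 / (-2).
R2 ← R2 + 1·R1.
Rank is 1 with 2 unknowns, leaving x_2 free.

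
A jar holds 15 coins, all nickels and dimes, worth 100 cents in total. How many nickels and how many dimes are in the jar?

nickels: 10, dimes: 5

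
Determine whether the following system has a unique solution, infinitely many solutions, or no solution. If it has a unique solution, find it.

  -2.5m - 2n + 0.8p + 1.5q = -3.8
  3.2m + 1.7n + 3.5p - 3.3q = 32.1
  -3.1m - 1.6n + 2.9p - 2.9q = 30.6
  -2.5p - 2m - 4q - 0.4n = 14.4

m = 0, n = -1, p = 4, q = -6

Row-reduce the augmented matrix:
R1 ← R1 / (-5/2).
R2 ← R2 − 16/5·R1.
R3 ← R3 + 31/10·R1.
R4 ← R4 + 2·R1.
R2 ← R2 / (-43/50).
R1 ← R1 − 4/5·R2.
R3 ← R3 − 22/25·R2.
R4 ← R4 − 6/5·R2.
R3 ← R3 / (2811/430).
R1 ← R1 − 836/215·R3.
R2 ← R2 + 1131/215·R3.
R4 ← R4 − 6821/2150·R3.
R4 ← R4 / (-290251/70275).
R1 ← R1 − 25123/14055·R4.
R2 ← R2 + 15751/4685·R4.
R3 ← R3 + 2654/2811·R4.
Reading off the reduced rows gives m = 0, n = -1, p = 4, q = -6.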